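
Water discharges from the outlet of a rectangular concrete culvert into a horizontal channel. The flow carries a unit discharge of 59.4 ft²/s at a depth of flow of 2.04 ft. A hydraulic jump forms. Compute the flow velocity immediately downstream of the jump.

V₁ = q/y₁ = 59.4/2.04 = 29.1 ft/s. Fr₁ = V₁/√(g·y₁) = 29.1/√(32.2×2.04) = 3.59.
Bélanger equation: y₂/y₁ = ½[√(1 + 8Fr₁²) − 1] = ½[√104.3 − 1] = 4.61.
y₂ = 4.61 × 2.04 = 9.39 ft.
V₂ = q/y₂ = 59.4/9.39 = 6.32 ft/s.

V₂ = 6.32 ft/s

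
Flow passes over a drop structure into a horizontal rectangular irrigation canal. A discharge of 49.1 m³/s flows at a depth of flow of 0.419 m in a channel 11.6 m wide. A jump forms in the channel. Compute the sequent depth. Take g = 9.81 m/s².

y₂ = 2.75 m

q = Q/b = 49.1/11.6 = 4.23 m²/s; V₁ = q/y₁ = 10.1 m/s. Fr₁ = V₁/√(g·y₁) = 4.98.
Conjugate-depth relation: y₂/y₁ = ½[√(1 + 8Fr₁²) − 1] = ½[√199.6 − 1] = 6.56.
y₂ = 6.56 × 0.419 = 2.75 m.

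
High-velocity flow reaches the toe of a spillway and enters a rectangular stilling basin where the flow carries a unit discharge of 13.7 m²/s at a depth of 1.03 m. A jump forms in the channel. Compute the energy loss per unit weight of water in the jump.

V₁ = q/y₁ = 13.7/1.03 = 13.3 m/s. Fr₁ = V₁/√(g·y₁) = 13.3/√(9.81×1.03) = 4.18.
By Bélanger, y₂/y₁ = ½[√(1 + 8Fr₁²) − 1] = ½[√141.1 − 1] = 5.44.
y₂ = 5.44 × 1.03 = 5.60 m.
Head loss: ΔE = (y₂ − y₁)³/(4y₁y₂) = (5.60 − 1.03)³/(4×1.03×5.60) = 95.6/23.1 = 4.14 m.

ΔE = 4.14 m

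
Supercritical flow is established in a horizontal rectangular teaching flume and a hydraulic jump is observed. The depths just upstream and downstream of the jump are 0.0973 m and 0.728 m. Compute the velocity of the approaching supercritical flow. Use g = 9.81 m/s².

V₁ = 5.50 m/s

For a rectangular channel the momentum equation gives q² = ½·g·y₁·y₂·(y₁ + y₂) = ½×9.81×0.0973×0.728×0.825 = 0.287.
q = √0.287 = 0.535 m²/s.
V₁ = q/y₁ = 0.535/0.0973 = 5.50 m/s.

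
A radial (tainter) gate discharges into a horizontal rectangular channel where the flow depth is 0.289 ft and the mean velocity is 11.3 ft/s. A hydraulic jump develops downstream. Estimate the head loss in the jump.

Fr₁ = V₁/√(g·y₁) = 11.3/√(32.2×0.289) = 3.70.
Sequent-depth ratio: y₂/y₁ = ½[√(1 + 8Fr₁²) − 1] = ½[√110.8 − 1] = 4.76.
y₂ = 4.76 × 0.289 = 1.38 ft.
q = V₁·y₁ = 11.3 × 0.289 = 3.27 ft²/s. V₂ = q/y₂ = 3.27/1.38 = 2.37 ft/s. E₁ = y₁ + V₁²/2g = 2.27 ft; E₂ = y₂ + V₂²/2g = 1.46 ft. ΔE = E₁ − E₂ = 0.808 ft.

ΔE = 0.808 ft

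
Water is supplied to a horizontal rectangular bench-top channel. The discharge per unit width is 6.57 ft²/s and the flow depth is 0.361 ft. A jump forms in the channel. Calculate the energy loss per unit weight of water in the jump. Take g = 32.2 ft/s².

V₁ = q/y₁ = 6.57/0.361 = 18.2 ft/s. Fr₁ = V₁/√(g·y₁) = 18.2/√(32.2×0.361) = 5.34.
From the momentum equation for a rectangular channel, y₂/y₁ = ½[√(1 + 8Fr₁²) − 1] = ½[√229.0 − 1] = 7.07.
y₂ = 7.07 × 0.361 = 2.55 ft.
V₂ = q/y₂ = 6.57/2.55 = 2.58 ft/s. E₁ = y₁ + V₁²/2g = 5.50 ft; E₂ = y₂ + V₂²/2g = 2.65 ft. ΔE = E₁ − E₂ = 2.85 ft.

ΔE = 2.85 ft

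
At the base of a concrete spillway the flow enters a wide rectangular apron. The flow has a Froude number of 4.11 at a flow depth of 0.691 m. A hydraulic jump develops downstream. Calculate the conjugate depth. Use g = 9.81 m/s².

Fr₁ = 4.11 (given).
From the momentum equation for a rectangular channel, y₂/y₁ = ½[√(1 + 8Fr₁²) − 1] = ½[√136.1 − 1] = 5.33.
y₂ = 5.33 × 0.691 = 3.69 m.

y₂ = 3.69 m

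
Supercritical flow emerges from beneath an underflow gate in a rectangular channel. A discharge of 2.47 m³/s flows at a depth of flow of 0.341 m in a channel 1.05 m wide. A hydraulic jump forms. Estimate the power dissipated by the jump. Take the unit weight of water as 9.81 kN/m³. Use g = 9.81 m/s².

P = 24.4 kW

q = Q/b = 2.47/1.05 = 2.35 m²/s; V₁ = q/y₁ = 6.90 m/s. Fr₁ = V₁/√(g·y₁) = 3.77.
By Bélanger, y₂/y₁ = ½[√(1 + 8Fr₁²) − 1] = ½[√114.8 − 1] = 4.86.
y₂ = 4.86 × 0.341 = 1.66 m.
Head loss: ΔE = (y₂ − y₁)³/(4y₁y₂) = (1.66 − 0.341)³/(4×0.341×1.66) = 2.28/2.26 = 1.01 m.
P = γ·Q·ΔE = 9.81 × 2.47 × 1.01 = 24.4 kW.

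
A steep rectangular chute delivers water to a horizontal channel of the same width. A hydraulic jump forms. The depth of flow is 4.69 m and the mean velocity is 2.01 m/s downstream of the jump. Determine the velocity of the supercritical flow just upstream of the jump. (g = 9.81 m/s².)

Fr₂ = V₂/√(g·y₂) = 2.01/√(9.81×4.69) = 0.296.
The Bélanger relation is symmetric: y₁/y₂ = ½[√(1 + 8Fr₂²) − 1] = ½[√1.702 − 1] = 0.152.
y₁ = 0.152 × 4.69 = 0.715 m.
V₁ = q/y₁ = 9.43/0.715 = 13.2 m/s.

V₁ = 13.2 m/s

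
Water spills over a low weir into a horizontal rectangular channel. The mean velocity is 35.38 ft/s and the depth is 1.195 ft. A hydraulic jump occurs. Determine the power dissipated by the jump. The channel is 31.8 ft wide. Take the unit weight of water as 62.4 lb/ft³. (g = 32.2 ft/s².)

Fr₁ = V₁/√(g·y₁) = 35.38/√(32.2×1.195) = 5.704.
Bélanger equation: y₂/y₁ = ½[√(1 + 8Fr₁²) − 1] = ½[√261.24 − 1] = 7.582.
y₂ = 7.582 × 1.195 = 9.060 ft.
Head loss: ΔE = (y₂ − y₁)³/(4y₁y₂) = (9.060 − 1.195)³/(4×1.195×9.060) = 486.5/43.31 = 11.23 ft.
q = V₁·y₁ = 35.38 × 1.195 = 42.28 ft²/s. Q = q·b = 42.28 × 31.8 = 1344 cfs. P = γ·Q·ΔE/550 = 62.4 × 1344 × 11.23 / 550 = 1714 hp.

P = 1714 hp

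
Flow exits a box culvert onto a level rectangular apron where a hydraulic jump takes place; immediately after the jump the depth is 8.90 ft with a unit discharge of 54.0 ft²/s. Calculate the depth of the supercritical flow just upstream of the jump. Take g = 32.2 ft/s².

V₂ = q/y₂ = 54.0/8.90 = 6.07 ft/s; Fr₂ = V₂/√(g·y₂) = 0.358.
From the momentum equation (using Fr₂), y₁/y₂ = ½[√(1 + 8Fr₂²) − 1] = ½[√2.028 − 1] = 0.212.
y₁ = 0.212 × 8.90 = 1.89 ft.

y₁ = 1.89 ft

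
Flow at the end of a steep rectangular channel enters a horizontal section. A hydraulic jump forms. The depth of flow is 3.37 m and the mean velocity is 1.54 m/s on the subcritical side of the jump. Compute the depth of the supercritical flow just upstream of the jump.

Fr₂ = V₂/√(g·y₂) = 1.54/√(9.81×3.37) = 0.268.
The Bélanger relation is symmetric: y₁/y₂ = ½[√(1 + 8Fr₂²) − 1] = ½[√1.574 − 1] = 0.127.
y₁ = 0.127 × 3.37 = 0.429 m.

y₁ = 0.429 m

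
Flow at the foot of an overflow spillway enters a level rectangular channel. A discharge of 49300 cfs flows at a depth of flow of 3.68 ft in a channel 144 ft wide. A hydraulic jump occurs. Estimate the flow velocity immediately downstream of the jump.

q = Q/b = 49300/144 = 342 ft²/s; V₁ = q/y₁ = 93.0 ft/s. Fr₁ = V₁/√(g·y₁) = 8.55.
From the momentum equation for a rectangular channel, y₂/y₁ = ½[√(1 + 8Fr₁²) − 1] = ½[√585.3 − 1] = 11.6.
y₂ = 11.6 × 3.68 = 42.7 ft.
V₂ = q/y₂ = 342/42.7 = 8.02 ft/s.

V₂ = 8.02 ft/s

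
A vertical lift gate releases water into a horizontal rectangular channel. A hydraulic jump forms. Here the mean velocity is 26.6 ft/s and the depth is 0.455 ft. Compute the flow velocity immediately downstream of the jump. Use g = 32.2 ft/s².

Fr₁ = V₁/√(g·y₁) = 26.6/√(32.2×0.455) = 6.95.
Bélanger equation: y₂/y₁ = ½[√(1 + 8Fr₁²) − 1] = ½[√387.4 − 1] = 9.34.
y₂ = 9.34 × 0.455 = 4.25 ft.
q = V₁·y₁ = 26.6 × 0.455 = 12.1 ft²/s.
V₂ = q/y₂ = 12.1/4.25 = 2.85 ft/s.

V₂ = 2.85 ft/s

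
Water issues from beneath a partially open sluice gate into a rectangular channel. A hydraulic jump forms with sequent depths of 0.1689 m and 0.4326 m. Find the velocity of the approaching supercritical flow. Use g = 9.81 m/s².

For a rectangular channel the momentum equation gives q² = ½·g·y₁·y₂·(y₁ + y₂) = ½×9.81×0.1689×0.4326×0.6015 = 0.2156.
q = √0.2156 = 0.4643 m²/s.
V₁ = q/y₁ = 0.4643/0.1689 = 2.749 m/s.

V₁ = 2.749 m/s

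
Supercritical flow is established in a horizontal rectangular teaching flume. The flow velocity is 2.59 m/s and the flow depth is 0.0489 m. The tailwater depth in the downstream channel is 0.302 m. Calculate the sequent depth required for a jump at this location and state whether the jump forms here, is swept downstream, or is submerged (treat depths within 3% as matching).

y₂ = 0.235 m; the jump is submerged

Fr₁ = V₁/√(g·y₁) = 2.59/√(9.81×0.0489) = 3.74.
Sequent-depth ratio: y₂/y₁ = ½[√(1 + 8Fr₁²) − 1] = ½[√112.9 − 1] = 4.81.
y₂ = 4.81 × 0.0489 = 0.235 m.
Tailwater y_tw = 0.302 m: y_tw > y₂, so the jump is submerged.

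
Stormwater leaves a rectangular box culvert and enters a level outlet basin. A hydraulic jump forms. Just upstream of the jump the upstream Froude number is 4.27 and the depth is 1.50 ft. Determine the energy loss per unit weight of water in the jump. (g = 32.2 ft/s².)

ΔE = 6.39 ft

Fr₁ = 4.27 (given).
Sequent-depth ratio: y₂/y₁ = ½[√(1 + 8Fr₁²) − 1] = ½[√146.9 − 1] = 5.56.
y₂ = 5.56 × 1.50 = 8.34 ft.
Head loss: ΔE = (y₂ − y₁)³/(4y₁y₂) = (8.34 − 1.50)³/(4×1.50×8.34) = 320/50.0 = 6.39 ft.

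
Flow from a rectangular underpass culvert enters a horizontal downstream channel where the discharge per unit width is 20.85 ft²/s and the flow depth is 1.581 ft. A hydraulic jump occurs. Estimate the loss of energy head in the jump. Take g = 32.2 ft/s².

ΔE = 0.2864 ft

V₁ = q/y₁ = 20.85/1.581 = 13.19 ft/s. Fr₁ = V₁/√(g·y₁) = 13.19/√(32.2×1.581) = 1.848.
By Bélanger, y₂/y₁ = ½[√(1 + 8Fr₁²) − 1] = ½[√28.331 − 1] = 2.161.
y₂ = 2.161 × 1.581 = 3.417 ft.
V₂ = q/y₂ = 20.85/3.417 = 6.102 ft/s. E₁ = y₁ + V₁²/2g = 4.282 ft; E₂ = y₂ + V₂²/2g = 3.995 ft. ΔE = E₁ − E₂ = 0.2864 ft.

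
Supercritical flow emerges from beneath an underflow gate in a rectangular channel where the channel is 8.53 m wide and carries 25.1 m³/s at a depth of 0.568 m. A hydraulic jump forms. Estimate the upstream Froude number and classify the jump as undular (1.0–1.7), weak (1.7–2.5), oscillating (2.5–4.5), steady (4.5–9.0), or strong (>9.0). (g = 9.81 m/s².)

q = Q/b = 25.1/8.53 = 2.94 m²/s; V₁ = q/y₁ = 5.18 m/s. Fr₁ = V₁/√(g·y₁) = 2.19.
Fr₁ = 2.19 lies in the weak range.

Fr₁ = 2.19; weak jump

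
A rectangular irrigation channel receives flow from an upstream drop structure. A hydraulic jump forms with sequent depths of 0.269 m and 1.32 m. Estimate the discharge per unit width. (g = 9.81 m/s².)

q = 1.66 m²/s

For a rectangular channel the momentum equation gives q² = ½·g·y₁·y₂·(y₁ + y₂) = ½×9.81×0.269×1.32×1.59 = 2.77.
q = √2.77 = 1.66 m²/s.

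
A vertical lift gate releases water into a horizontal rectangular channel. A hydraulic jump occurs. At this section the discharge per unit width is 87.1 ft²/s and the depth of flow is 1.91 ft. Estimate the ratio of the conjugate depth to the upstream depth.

V₁ = q/y₁ = 87.1/1.91 = 45.6 ft/s. Fr₁ = V₁/√(g·y₁) = 45.6/√(32.2×1.91) = 5.81.
From the momentum equation for a rectangular channel, y₂/y₁ = ½[√(1 + 8Fr₁²) − 1] = ½[√271.5 − 1] = 7.74.

y₂/y₁ = 7.74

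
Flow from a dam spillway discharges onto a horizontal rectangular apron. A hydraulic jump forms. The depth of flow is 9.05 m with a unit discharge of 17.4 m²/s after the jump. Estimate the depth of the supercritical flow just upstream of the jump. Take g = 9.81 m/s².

y₁ = 0.700 m

V₂ = q/y₂ = 17.4/9.05 = 1.92 m/s; Fr₂ = V₂/√(g·y₂) = 0.204.
Since the conjugate-depth ratio holds either way, y₁/y₂ = ½[√(1 + 8Fr₂²) − 1] = ½[√1.333 − 1] = 0.0773.
y₁ = 0.0773 × 9.05 = 0.700 m.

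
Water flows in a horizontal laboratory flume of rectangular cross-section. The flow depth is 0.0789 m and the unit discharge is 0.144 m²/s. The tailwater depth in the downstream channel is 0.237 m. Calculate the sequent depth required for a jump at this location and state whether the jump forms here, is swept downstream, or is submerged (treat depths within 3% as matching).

y₂ = 0.195 m; the jump is submerged

V₁ = q/y₁ = 0.144/0.0789 = 1.83 m/s. Fr₁ = V₁/√(g·y₁) = 1.83/√(9.81×0.0789) = 2.07.
Bélanger equation: y₂/y₁ = ½[√(1 + 8Fr₁²) − 1] = ½[√35.43 − 1] = 2.48.
y₂ = 2.48 × 0.0789 = 0.195 m.
Tailwater y_tw = 0.237 m: y_tw > y₂, so the jump is submerged.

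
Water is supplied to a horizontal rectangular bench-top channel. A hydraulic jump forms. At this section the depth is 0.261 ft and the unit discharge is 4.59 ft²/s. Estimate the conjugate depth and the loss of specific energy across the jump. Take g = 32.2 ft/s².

V₁ = q/y₁ = 4.59/0.261 = 17.6 ft/s. Fr₁ = V₁/√(g·y₁) = 17.6/√(32.2×0.261) = 6.07.
Conjugate-depth relation: y₂/y₁ = ½[√(1 + 8Fr₁²) − 1] = ½[√295.4 − 1] = 8.09.
y₂ = 8.09 × 0.261 = 2.11 ft.
V₂ = q/y₂ = 4.59/2.11 = 2.17 ft/s. E₁ = y₁ + V₁²/2g = 5.06 ft; E₂ = y₂ + V₂²/2g = 2.19 ft. ΔE = E₁ − E₂ = 2.88 ft.

y₂ = 2.11 ft; ΔE = 2.88 ft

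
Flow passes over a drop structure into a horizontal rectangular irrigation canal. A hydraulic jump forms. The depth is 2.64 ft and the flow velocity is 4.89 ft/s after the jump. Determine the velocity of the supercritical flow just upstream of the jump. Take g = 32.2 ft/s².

V₁ = 12.2 ft/s

Fr₂ = V₂/√(g·y₂) = 4.89/√(32.2×2.64) = 0.530.
Applying the sequent-depth relation in reverse, y₁/y₂ = ½[√(1 + 8Fr₂²) − 1] = ½[√3.250 − 1] = 0.401.
y₁ = 0.401 × 2.64 = 1.06 ft.
V₁ = q/y₁ = 12.9/1.06 = 12.2 ft/s.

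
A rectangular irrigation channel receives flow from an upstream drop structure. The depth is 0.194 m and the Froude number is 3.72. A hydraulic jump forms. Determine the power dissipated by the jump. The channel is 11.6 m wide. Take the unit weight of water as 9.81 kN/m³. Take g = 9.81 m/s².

P = 62.3 kW

Fr₁ = 3.72 (given).
Bélanger equation: y₂/y₁ = ½[√(1 + 8Fr₁²) − 1] = ½[√111.7 − 1] = 4.78.
y₂ = 4.78 × 0.194 = 0.928 m.
V₁ = Fr₁·√(g·y₁) = 3.72×√(9.81×0.194) = 5.13 m/s; q = V₁·y₁ = 0.996 m²/s. V₂ = q/y₂ = 0.996/0.928 = 1.07 m/s. E₁ = y₁ + V₁²/2g = 1.54 m; E₂ = y₂ + V₂²/2g = 0.987 m. ΔE = E₁ − E₂ = 0.549 m.
Q = q·b = 0.996 × 11.6 = 11.5 m³/s. P = γ·Q·ΔE = 9.81 × 11.5 × 0.549 = 62.3 kW.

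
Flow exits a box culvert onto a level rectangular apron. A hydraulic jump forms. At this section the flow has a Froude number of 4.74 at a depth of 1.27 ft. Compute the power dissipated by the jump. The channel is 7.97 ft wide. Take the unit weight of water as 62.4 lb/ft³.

P = 253 hp

Fr₁ = 4.74 (given).
Conjugate-depth relation: y₂/y₁ = ½[√(1 + 8Fr₁²) − 1] = ½[√180.7 − 1] = 6.22.
y₂ = 6.22 × 1.27 = 7.90 ft.
Head loss: ΔE = (y₂ − y₁)³/(4y₁y₂) = (7.90 − 1.27)³/(4×1.27×7.90) = 292/40.1 = 7.27 ft.
V₁ = Fr₁·√(g·y₁) = 4.74×√(32.2×1.27) = 30.3 ft/s; q = V₁·y₁ = 38.5 ft²/s. Q = q·b = 38.5 × 7.97 = 307 cfs. P = γ·Q·ΔE/550 = 62.4 × 307 × 7.27 / 550 = 253 hp.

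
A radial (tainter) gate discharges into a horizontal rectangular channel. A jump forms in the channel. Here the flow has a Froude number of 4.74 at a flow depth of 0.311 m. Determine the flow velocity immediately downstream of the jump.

Fr₁ = 4.74 (given).
Conjugate-depth relation: y₂/y₁ = ½[√(1 + 8Fr₁²) − 1] = ½[√180.7 − 1] = 6.22.
y₂ = 6.22 × 0.311 = 1.94 m.
V₁ = Fr₁·√(g·y₁) = 4.74×√(9.81×0.311) = 8.28 m/s; q = V₁·y₁ = 2.57 m²/s.
V₂ = q/y₂ = 2.57/1.94 = 1.33 m/s.

V₂ = 1.33 m/s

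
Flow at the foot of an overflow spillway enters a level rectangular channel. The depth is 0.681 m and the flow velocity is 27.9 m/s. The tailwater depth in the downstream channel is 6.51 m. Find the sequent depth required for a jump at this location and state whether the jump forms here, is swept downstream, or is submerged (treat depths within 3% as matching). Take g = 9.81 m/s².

y₂ = 10.1 m; the jump is swept downstream

Fr₁ = V₁/√(g·y₁) = 27.9/√(9.81×0.681) = 10.8.
Conjugate-depth relation: y₂/y₁ = ½[√(1 + 8Fr₁²) − 1] = ½[√933.1 − 1] = 14.8.
y₂ = 14.8 × 0.681 = 10.1 m.
Tailwater y_tw = 6.51 m: y_tw < y₂, so the jump is swept downstream.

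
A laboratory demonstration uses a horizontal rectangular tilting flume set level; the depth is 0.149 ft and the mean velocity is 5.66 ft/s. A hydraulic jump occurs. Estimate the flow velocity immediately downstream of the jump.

Fr₁ = V₁/√(g·y₁) = 5.66/√(32.2×0.149) = 2.58.
Sequent-depth ratio: y₂/y₁ = ½[√(1 + 8Fr₁²) − 1] = ½[√54.42 − 1] = 3.19.
y₂ = 3.19 × 0.149 = 0.475 ft.
q = V₁·y₁ = 5.66 × 0.149 = 0.843 ft²/s.
V₂ = q/y₂ = 0.843/0.475 = 1.78 ft/s.

V₂ = 1.78 ft/s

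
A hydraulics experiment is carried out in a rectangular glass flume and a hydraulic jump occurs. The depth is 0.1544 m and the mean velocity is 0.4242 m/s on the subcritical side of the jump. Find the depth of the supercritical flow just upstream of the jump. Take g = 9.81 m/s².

y₁ = 0.03062 m

Fr₂ = V₂/√(g·y₂) = 0.4242/√(9.81×0.1544) = 0.3447.
Since the conjugate-depth ratio holds either way, y₁/y₂ = ½[√(1 + 8Fr₂²) − 1] = ½[√1.9504 − 1] = 0.1983.
y₁ = 0.1983 × 0.1544 = 0.03062 m.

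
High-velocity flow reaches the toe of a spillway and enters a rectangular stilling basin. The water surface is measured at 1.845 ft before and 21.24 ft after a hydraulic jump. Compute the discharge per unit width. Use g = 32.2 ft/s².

For a rectangular channel the momentum equation gives q² = ½·g·y₁·y₂·(y₁ + y₂) = ½×32.2×1.845×21.24×23.08 = 14565.
q = √14565 = 120.7 ft²/s.

q = 120.7 ft²/s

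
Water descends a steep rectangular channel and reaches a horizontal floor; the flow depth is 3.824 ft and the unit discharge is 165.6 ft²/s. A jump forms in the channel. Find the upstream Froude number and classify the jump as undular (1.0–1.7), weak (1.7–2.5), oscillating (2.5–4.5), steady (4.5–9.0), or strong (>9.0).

V₁ = q/y₁ = 165.6/3.824 = 43.31 ft/s. Fr₁ = V₁/√(g·y₁) = 43.31/√(32.2×3.824) = 3.903.
Fr₁ = 3.903 lies in the oscillating range.

Fr₁ = 3.903; oscillating jump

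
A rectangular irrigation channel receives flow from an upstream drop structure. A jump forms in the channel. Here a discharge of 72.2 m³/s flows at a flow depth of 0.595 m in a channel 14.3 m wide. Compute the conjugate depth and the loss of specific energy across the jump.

q = Q/b = 72.2/14.3 = 5.05 m²/s; V₁ = q/y₁ = 8.49 m/s. Fr₁ = V₁/√(g·y₁) = 3.51.
From the momentum equation for a rectangular channel, y₂/y₁ = ½[√(1 + 8Fr₁²) − 1] = ½[√99.69 − 1] = 4.49.
y₂ = 4.49 × 0.595 = 2.67 m.
Head loss: ΔE = (y₂ − y₁)³/(4y₁y₂) = (2.67 − 0.595)³/(4×0.595×2.67) = 8.97/6.36 = 1.41 m.

y₂ = 2.67 m; ΔE = 1.41 m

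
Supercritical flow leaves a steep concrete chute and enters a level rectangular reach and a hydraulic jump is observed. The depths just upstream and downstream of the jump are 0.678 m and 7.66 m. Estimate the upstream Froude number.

Fr₁ = 8.33

For a rectangular channel the momentum equation gives q² = ½·g·y₁·y₂·(y₁ + y₂) = ½×9.81×0.678×7.66×8.34 = 212.
q = √212 = 14.6 m²/s.
V₁ = q/y₁ = 21.5 m/s; Fr₁ = V₁/√(g·y₁) = 8.33.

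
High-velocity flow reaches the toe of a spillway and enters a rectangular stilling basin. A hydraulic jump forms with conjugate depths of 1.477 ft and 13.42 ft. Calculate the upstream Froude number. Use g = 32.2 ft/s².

For a rectangular channel the momentum equation gives q² = ½·g·y₁·y₂·(y₁ + y₂) = ½×32.2×1.477×13.42×14.90 = 4754.
q = √4754 = 68.95 ft²/s.
V₁ = q/y₁ = 46.68 ft/s; Fr₁ = V₁/√(g·y₁) = 6.769.

Fr₁ = 6.769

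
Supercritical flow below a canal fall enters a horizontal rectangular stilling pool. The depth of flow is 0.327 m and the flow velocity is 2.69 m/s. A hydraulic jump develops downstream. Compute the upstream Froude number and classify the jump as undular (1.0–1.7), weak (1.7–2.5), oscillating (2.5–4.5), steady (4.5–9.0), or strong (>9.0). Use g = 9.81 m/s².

Fr₁ = 1.50; undular jump

Fr₁ = V₁/√(g·y₁) = 2.69/√(9.81×0.327) = 1.50.
Fr₁ = 1.50 lies in the undular range.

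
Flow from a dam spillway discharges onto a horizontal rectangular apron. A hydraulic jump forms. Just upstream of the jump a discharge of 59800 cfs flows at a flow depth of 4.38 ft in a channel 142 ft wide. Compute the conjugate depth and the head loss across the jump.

y₂ = 48.0 ft; ΔE = 98.7 ft

q = Q/b = 59800/142 = 421 ft²/s; V₁ = q/y₁ = 96.1 ft/s. Fr₁ = V₁/√(g·y₁) = 8.10.
From the momentum equation for a rectangular channel, y₂/y₁ = ½[√(1 + 8Fr₁²) − 1] = ½[√525.4 − 1] = 11.0.
y₂ = 11.0 × 4.38 = 48.0 ft.
Head loss: ΔE = (y₂ − y₁)³/(4y₁y₂) = (48.0 − 4.38)³/(4×4.38×48.0) = 83035/841 = 98.7 ft.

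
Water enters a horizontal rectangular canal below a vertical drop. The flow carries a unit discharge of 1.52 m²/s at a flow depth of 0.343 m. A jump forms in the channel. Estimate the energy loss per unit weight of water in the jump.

ΔE = 0.216 m

V₁ = q/y₁ = 1.52/0.343 = 4.43 m/s. Fr₁ = V₁/√(g·y₁) = 4.43/√(9.81×0.343) = 2.42.
From the momentum equation for a rectangular channel, y₂/y₁ = ½[√(1 + 8Fr₁²) − 1] = ½[√47.69 − 1] = 2.95.
y₂ = 2.95 × 0.343 = 1.01 m.
Head loss: ΔE = (y₂ − y₁)³/(4y₁y₂) = (1.01 − 0.343)³/(4×0.343×1.01) = 0.301/1.39 = 0.216 m.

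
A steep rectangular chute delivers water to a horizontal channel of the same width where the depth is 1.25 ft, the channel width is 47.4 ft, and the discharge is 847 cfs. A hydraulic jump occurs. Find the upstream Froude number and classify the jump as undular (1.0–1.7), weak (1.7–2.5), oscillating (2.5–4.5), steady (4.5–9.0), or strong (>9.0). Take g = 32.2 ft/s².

Fr₁ = 2.25; weak jump

q = Q/b = 847/47.4 = 17.9 ft²/s; V₁ = q/y₁ = 14.3 ft/s. Fr₁ = V₁/√(g·y₁) = 2.25.
Fr₁ = 2.25 lies in the weak range.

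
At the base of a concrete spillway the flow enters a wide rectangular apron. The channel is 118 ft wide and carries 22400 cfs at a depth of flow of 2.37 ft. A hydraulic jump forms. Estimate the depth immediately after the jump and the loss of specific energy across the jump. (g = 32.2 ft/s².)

q = Q/b = 22400/118 = 190 ft²/s; V₁ = q/y₁ = 80.1 ft/s. Fr₁ = V₁/√(g·y₁) = 9.17.
By Bélanger, y₂/y₁ = ½[√(1 + 8Fr₁²) − 1] = ½[√673.5 − 1] = 12.5.
y₂ = 12.5 × 2.37 = 29.6 ft.
Head loss: ΔE = (y₂ − y₁)³/(4y₁y₂) = (29.6 − 2.37)³/(4×2.37×29.6) = 20121/280 = 71.8 ft.

y₂ = 29.6 ft; ΔE = 71.8 ft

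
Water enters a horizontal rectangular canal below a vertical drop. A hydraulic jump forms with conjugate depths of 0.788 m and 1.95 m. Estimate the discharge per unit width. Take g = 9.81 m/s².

q = 4.54 m²/s

For a rectangular channel the momentum equation gives q² = ½·g·y₁·y₂·(y₁ + y₂) = ½×9.81×0.788×1.95×2.74 = 20.6.
q = √20.6 = 4.54 m²/s.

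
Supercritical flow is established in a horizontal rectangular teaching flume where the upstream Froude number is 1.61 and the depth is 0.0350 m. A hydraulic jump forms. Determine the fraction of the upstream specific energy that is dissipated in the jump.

ΔE/E₁ = 0.0341 (3.41%)

Fr₁ = 1.61 (given).
Conjugate-depth relation: y₂/y₁ = ½[√(1 + 8Fr₁²) − 1] = ½[√21.74 − 1] = 1.83.
y₂ = 1.83 × 0.0350 = 0.0641 m.
E₁ = y₁(1 + Fr₁²/2) = 0.0350×(1 + 1.61²/2) = 0.0804 m. ΔE = (y₂ − y₁)³/(4y₁y₂) = 0.00274 m. ΔE/E₁ = 0.00274/0.0804 = 0.0341.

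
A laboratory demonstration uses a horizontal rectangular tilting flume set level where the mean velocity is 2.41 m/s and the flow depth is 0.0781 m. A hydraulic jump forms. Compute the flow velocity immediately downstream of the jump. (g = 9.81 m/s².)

Fr₁ = V₁/√(g·y₁) = 2.41/√(9.81×0.0781) = 2.75.
Bélanger equation: y₂/y₁ = ½[√(1 + 8Fr₁²) − 1] = ½[√61.65 − 1] = 3.43.
y₂ = 3.43 × 0.0781 = 0.268 m.
q = V₁·y₁ = 2.41 × 0.0781 = 0.188 m²/s.
V₂ = q/y₂ = 0.188/0.268 = 0.703 m/s.

V₂ = 0.703 m/s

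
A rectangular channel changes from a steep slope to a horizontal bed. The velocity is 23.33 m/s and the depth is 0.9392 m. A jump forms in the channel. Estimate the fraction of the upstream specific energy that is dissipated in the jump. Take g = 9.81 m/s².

Fr₁ = V₁/√(g·y₁) = 23.33/√(9.81×0.9392) = 7.686.
Sequent-depth ratio: y₂/y₁ = ½[√(1 + 8Fr₁²) − 1] = ½[√473.60 − 1] = 10.38.
y₂ = 10.38 × 0.9392 = 9.750 m.
E₁ = y₁ + V₁²/2g = 28.68 m. ΔE = (y₂ − y₁)³/(4y₁y₂) = 18.67 m. ΔE/E₁ = 18.67/28.68 = 0.651.

ΔE/E₁ = 0.651 (65.1%)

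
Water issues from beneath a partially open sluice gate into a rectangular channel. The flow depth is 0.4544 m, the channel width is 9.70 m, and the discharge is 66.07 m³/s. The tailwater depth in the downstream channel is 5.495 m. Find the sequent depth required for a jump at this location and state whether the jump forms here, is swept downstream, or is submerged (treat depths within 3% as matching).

q = Q/b = 66.07/9.70 = 6.811 m²/s; V₁ = q/y₁ = 14.99 m/s. Fr₁ = V₁/√(g·y₁) = 7.100.
Sequent-depth ratio: y₂/y₁ = ½[√(1 + 8Fr₁²) − 1] = ½[√404.25 − 1] = 9.553.
y₂ = 9.553 × 0.4544 = 4.341 m.
Tailwater y_tw = 5.495 m: y_tw > y₂, so the jump is submerged.

y₂ = 4.341 m; the jump is submerged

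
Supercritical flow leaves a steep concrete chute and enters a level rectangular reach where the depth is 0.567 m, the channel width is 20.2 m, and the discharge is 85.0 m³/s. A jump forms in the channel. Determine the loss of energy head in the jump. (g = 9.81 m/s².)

q = Q/b = 85.0/20.2 = 4.21 m²/s; V₁ = q/y₁ = 7.42 m/s. Fr₁ = V₁/√(g·y₁) = 3.15.
Bélanger equation: y₂/y₁ = ½[√(1 + 8Fr₁²) − 1] = ½[√80.21 − 1] = 3.98.
y₂ = 3.98 × 0.567 = 2.26 m.
V₂ = q/y₂ = 4.21/2.26 = 1.87 m/s. E₁ = y₁ + V₁²/2g = 3.37 m; E₂ = y₂ + V₂²/2g = 2.43 m. ΔE = E₁ − E₂ = 0.941 m.

ΔE = 0.941 m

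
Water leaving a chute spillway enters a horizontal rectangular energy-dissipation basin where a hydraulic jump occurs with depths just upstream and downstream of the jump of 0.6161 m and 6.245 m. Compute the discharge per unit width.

For a rectangular channel the momentum equation gives q² = ½·g·y₁·y₂·(y₁ + y₂) = ½×9.81×0.6161×6.245×6.861 = 129.5.
q = √129.5 = 11.38 m²/s.

q = 11.38 m²/s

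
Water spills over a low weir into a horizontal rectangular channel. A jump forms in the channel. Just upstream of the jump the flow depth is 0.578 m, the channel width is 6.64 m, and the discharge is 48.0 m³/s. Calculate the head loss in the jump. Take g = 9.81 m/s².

ΔE = 4.37 m

q = Q/b = 48.0/6.64 = 7.23 m²/s; V₁ = q/y₁ = 12.5 m/s. Fr₁ = V₁/√(g·y₁) = 5.25.
Conjugate-depth relation: y₂/y₁ = ½[√(1 + 8Fr₁²) − 1] = ½[√221.7 − 1] = 6.94.
y₂ = 6.94 × 0.578 = 4.01 m.
Head loss: ΔE = (y₂ − y₁)³/(4y₁y₂) = (4.01 − 0.578)³/(4×0.578×4.01) = 40.6/9.28 = 4.37 m.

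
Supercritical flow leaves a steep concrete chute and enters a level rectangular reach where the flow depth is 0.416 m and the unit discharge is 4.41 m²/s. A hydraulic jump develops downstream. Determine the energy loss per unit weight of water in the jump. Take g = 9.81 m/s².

V₁ = q/y₁ = 4.41/0.416 = 10.6 m/s. Fr₁ = V₁/√(g·y₁) = 10.6/√(9.81×0.416) = 5.25.
From the momentum equation for a rectangular channel, y₂/y₁ = ½[√(1 + 8Fr₁²) − 1] = ½[√221.3 − 1] = 6.94.
y₂ = 6.94 × 0.416 = 2.89 m.
Head loss: ΔE = (y₂ − y₁)³/(4y₁y₂) = (2.89 − 0.416)³/(4×0.416×2.89) = 15.1/4.80 = 3.14 m.

ΔE = 3.14 m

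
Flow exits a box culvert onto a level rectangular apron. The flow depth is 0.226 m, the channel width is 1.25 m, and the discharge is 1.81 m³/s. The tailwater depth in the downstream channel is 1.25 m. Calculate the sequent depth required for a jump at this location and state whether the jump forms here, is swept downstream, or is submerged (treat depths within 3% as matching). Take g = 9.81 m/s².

q = Q/b = 1.81/1.25 = 1.45 m²/s; V₁ = q/y₁ = 6.41 m/s. Fr₁ = V₁/√(g·y₁) = 4.30.
Bélanger equation: y₂/y₁ = ½[√(1 + 8Fr₁²) − 1] = ½[√149.1 − 1] = 5.61.
y₂ = 5.61 × 0.226 = 1.27 m.
Tailwater y_tw = 1.25 m: y_tw ≈ y₂, so the jump forms here.

y₂ = 1.27 m; the jump forms here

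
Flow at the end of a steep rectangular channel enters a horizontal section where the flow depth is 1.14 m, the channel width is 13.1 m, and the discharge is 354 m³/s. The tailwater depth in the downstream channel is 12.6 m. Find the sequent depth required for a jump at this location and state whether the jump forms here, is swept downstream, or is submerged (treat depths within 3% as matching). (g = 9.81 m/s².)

q = Q/b = 354/13.1 = 27.0 m²/s; V₁ = q/y₁ = 23.7 m/s. Fr₁ = V₁/√(g·y₁) = 7.09.
Sequent-depth ratio: y₂/y₁ = ½[√(1 + 8Fr₁²) − 1] = ½[√402.9 − 1] = 9.54.
y₂ = 9.54 × 1.14 = 10.9 m.
Tailwater y_tw = 12.6 m: y_tw > y₂, so the jump is submerged.

y₂ = 10.9 m; the jump is submerged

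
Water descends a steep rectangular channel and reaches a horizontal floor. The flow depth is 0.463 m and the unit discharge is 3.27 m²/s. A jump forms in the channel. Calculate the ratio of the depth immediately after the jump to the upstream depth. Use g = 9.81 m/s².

V₁ = q/y₁ = 3.27/0.463 = 7.06 m/s. Fr₁ = V₁/√(g·y₁) = 7.06/√(9.81×0.463) = 3.31.
By Bélanger, y₂/y₁ = ½[√(1 + 8Fr₁²) − 1] = ½[√88.86 − 1] = 4.21.

y₂/y₁ = 4.21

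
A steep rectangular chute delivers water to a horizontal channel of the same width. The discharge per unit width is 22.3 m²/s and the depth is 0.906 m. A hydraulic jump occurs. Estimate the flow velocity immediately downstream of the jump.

V₁ = q/y₁ = 22.3/0.906 = 24.6 m/s. Fr₁ = V₁/√(g·y₁) = 24.6/√(9.81×0.906) = 8.26.
Bélanger equation: y₂/y₁ = ½[√(1 + 8Fr₁²) − 1] = ½[√546.3 − 1] = 11.2.
y₂ = 11.2 × 0.906 = 10.1 m.
V₂ = q/y₂ = 22.3/10.1 = 2.20 m/s.

V₂ = 2.20 m/s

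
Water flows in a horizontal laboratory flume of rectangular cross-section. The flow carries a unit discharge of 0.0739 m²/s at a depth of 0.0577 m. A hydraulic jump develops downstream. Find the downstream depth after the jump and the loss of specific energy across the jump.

y₂ = 0.113 m; ΔE = 0.00649 m

V₁ = q/y₁ = 0.0739/0.0577 = 1.28 m/s. Fr₁ = V₁/√(g·y₁) = 1.28/√(9.81×0.0577) = 1.70.
Bélanger equation: y₂/y₁ = ½[√(1 + 8Fr₁²) − 1] = ½[√24.18 − 1] = 1.96.
y₂ = 1.96 × 0.0577 = 0.113 m.
V₂ = q/y₂ = 0.0739/0.113 = 0.654 m/s. E₁ = y₁ + V₁²/2g = 0.141 m; E₂ = y₂ + V₂²/2g = 0.135 m. ΔE = E₁ − E₂ = 0.00649 m.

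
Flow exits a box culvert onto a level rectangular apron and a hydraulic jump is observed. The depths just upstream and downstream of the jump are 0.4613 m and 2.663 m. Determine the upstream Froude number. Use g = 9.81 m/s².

Fr₁ = 4.421

For a rectangular channel the momentum equation gives q² = ½·g·y₁·y₂·(y₁ + y₂) = ½×9.81×0.4613×2.663×3.124 = 18.83.
q = √18.83 = 4.339 m²/s.
V₁ = q/y₁ = 9.406 m/s; Fr₁ = V₁/√(g·y₁) = 4.421.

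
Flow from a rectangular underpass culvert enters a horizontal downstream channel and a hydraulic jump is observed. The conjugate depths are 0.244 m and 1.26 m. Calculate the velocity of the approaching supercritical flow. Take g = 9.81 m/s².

V₁ = 6.17 m/s

For a rectangular channel the momentum equation gives q² = ½·g·y₁·y₂·(y₁ + y₂) = ½×9.81×0.244×1.26×1.50 = 2.27.
q = √2.27 = 1.51 m²/s.
V₁ = q/y₁ = 1.51/0.244 = 6.17 m/s.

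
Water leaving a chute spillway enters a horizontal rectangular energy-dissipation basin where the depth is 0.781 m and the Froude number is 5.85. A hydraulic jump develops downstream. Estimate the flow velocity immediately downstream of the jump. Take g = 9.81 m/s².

Fr₁ = 5.85 (given).
Conjugate-depth relation: y₂/y₁ = ½[√(1 + 8Fr₁²) − 1] = ½[√274.8 − 1] = 7.79.
y₂ = 7.79 × 0.781 = 6.08 m.
V₁ = Fr₁·√(g·y₁) = 5.85×√(9.81×0.781) = 16.2 m/s; q = V₁·y₁ = 12.6 m²/s.
V₂ = q/y₂ = 12.6/6.08 = 2.08 m/s.

V₂ = 2.08 m/s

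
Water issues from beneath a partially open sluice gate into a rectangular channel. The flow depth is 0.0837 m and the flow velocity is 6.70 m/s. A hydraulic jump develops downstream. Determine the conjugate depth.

y₂ = 0.834 m

Fr₁ = V₁/√(g·y₁) = 6.70/√(9.81×0.0837) = 7.39.
Sequent-depth ratio: y₂/y₁ = ½[√(1 + 8Fr₁²) − 1] = ½[√438.4 − 1] = 9.97.
y₂ = 9.97 × 0.0837 = 0.834 m.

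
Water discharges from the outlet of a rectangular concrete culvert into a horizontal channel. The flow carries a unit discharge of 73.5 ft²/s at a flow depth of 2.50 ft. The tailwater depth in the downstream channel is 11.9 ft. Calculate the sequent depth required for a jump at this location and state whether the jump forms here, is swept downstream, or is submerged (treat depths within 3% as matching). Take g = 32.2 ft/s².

V₁ = q/y₁ = 73.5/2.50 = 29.4 ft/s. Fr₁ = V₁/√(g·y₁) = 29.4/√(32.2×2.50) = 3.28.
By Bélanger, y₂/y₁ = ½[√(1 + 8Fr₁²) − 1] = ½[√86.90 − 1] = 4.16.
y₂ = 4.16 × 2.50 = 10.4 ft.
Tailwater y_tw = 11.9 ft: y_tw > y₂, so the jump is submerged.

y₂ = 10.4 ft; the jump is submerged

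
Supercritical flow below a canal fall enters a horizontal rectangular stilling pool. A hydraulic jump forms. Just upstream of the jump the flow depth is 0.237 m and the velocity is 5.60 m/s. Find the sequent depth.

y₂ = 1.12 m

Fr₁ = V₁/√(g·y₁) = 5.60/√(9.81×0.237) = 3.67.
Bélanger equation: y₂/y₁ = ½[√(1 + 8Fr₁²) − 1] = ½[√108.9 − 1] = 4.72.
y₂ = 4.72 × 0.237 = 1.12 m.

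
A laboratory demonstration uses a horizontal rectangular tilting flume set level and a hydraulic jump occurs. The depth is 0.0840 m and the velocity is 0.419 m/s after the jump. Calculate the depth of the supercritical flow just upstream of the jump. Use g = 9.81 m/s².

y₁ = 0.0271 m

Fr₂ = V₂/√(g·y₂) = 0.419/√(9.81×0.0840) = 0.462.
Applying the sequent-depth relation in reverse, y₁/y₂ = ½[√(1 + 8Fr₂²) − 1] = ½[√2.704 − 1] = 0.322.
y₁ = 0.322 × 0.0840 = 0.0271 m.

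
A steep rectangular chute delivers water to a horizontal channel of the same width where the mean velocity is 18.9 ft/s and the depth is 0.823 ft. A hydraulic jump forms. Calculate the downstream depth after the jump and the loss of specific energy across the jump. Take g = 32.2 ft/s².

y₂ = 3.88 ft; ΔE = 2.24 ft

Fr₁ = V₁/√(g·y₁) = 18.9/√(32.2×0.823) = 3.67.
From the momentum equation for a rectangular channel, y₂/y₁ = ½[√(1 + 8Fr₁²) − 1] = ½[√108.8 − 1] = 4.72.
y₂ = 4.72 × 0.823 = 3.88 ft.
q = V₁·y₁ = 18.9 × 0.823 = 15.6 ft²/s. V₂ = q/y₂ = 15.6/3.88 = 4.01 ft/s. E₁ = y₁ + V₁²/2g = 6.37 ft; E₂ = y₂ + V₂²/2g = 4.13 ft. ΔE = E₁ − E₂ = 2.24 ft.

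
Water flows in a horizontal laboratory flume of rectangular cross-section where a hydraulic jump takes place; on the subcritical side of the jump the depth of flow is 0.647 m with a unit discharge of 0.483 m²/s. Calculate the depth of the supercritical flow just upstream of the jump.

V₂ = q/y₂ = 0.483/0.647 = 0.747 m/s; Fr₂ = V₂/√(g·y₂) = 0.296.
From the momentum equation (using Fr₂), y₁/y₂ = ½[√(1 + 8Fr₂²) − 1] = ½[√1.702 − 1] = 0.152.
y₁ = 0.152 × 0.647 = 0.0986 m.

y₁ = 0.0986 m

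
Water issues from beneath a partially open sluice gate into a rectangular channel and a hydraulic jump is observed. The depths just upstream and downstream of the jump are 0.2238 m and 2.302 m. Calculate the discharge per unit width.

For a rectangular channel the momentum equation gives q² = ½·g·y₁·y₂·(y₁ + y₂) = ½×9.81×0.2238×2.302×2.526 = 6.383.
q = √6.383 = 2.526 m²/s.

q = 2.526 m²/s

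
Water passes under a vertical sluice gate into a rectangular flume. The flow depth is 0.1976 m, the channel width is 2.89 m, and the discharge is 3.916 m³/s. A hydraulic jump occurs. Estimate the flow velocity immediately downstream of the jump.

V₂ = 1.058 m/s

q = Q/b = 3.916/2.89 = 1.355 m²/s; V₁ = q/y₁ = 6.857 m/s. Fr₁ = V₁/√(g·y₁) = 4.925.
Sequent-depth ratio: y₂/y₁ = ½[√(1 + 8Fr₁²) − 1] = ½[√195.07 − 1] = 6.483.
y₂ = 6.483 × 0.1976 = 1.281 m.
V₂ = q/y₂ = 1.355/1.281 = 1.058 m/s.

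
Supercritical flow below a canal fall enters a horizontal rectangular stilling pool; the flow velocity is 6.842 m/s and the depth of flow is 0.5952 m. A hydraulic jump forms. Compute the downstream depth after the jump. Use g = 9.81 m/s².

y₂ = 2.104 m

Fr₁ = V₁/√(g·y₁) = 6.842/√(9.81×0.5952) = 2.832.
By Bélanger, y₂/y₁ = ½[√(1 + 8Fr₁²) − 1] = ½[√65.139 − 1] = 3.535.
y₂ = 3.535 × 0.5952 = 2.104 m.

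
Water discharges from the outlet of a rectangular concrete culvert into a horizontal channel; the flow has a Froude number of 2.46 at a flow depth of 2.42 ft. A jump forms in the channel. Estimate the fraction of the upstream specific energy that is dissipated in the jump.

ΔE/E₁ = 0.168 (16.8%)

Fr₁ = 2.46 (given).
Sequent-depth ratio: y₂/y₁ = ½[√(1 + 8Fr₁²) − 1] = ½[√49.41 − 1] = 3.01.
y₂ = 3.01 × 2.42 = 7.30 ft.
E₁ = y₁(1 + Fr₁²/2) = 2.42×(1 + 2.46²/2) = 9.74 ft. ΔE = (y₂ − y₁)³/(4y₁y₂) = 1.64 ft. ΔE/E₁ = 1.64/9.74 = 0.168.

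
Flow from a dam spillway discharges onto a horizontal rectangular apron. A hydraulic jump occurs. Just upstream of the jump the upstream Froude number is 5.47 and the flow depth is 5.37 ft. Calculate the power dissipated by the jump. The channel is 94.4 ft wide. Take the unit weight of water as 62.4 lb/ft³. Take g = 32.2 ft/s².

Fr₁ = 5.47 (given).
From the momentum equation for a rectangular channel, y₂/y₁ = ½[√(1 + 8Fr₁²) − 1] = ½[√240.4 − 1] = 7.25.
y₂ = 7.25 × 5.37 = 38.9 ft.
Head loss: ΔE = (y₂ − y₁)³/(4y₁y₂) = (38.9 − 5.37)³/(4×5.37×38.9) = 37840/836 = 45.2 ft.
V₁ = Fr₁·√(g·y₁) = 5.47×√(32.2×5.37) = 71.9 ft/s; q = V₁·y₁ = 386 ft²/s. Q = q·b = 386 × 94.4 = 36463 cfs. P = γ·Q·ΔE/550 = 62.4 × 36463 × 45.2 / 550 = 187140 hp.

P = 187140 hp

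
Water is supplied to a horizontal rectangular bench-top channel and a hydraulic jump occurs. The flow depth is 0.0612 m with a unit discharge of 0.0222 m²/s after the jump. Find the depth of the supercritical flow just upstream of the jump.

y₁ = 0.0202 m

V₂ = q/y₂ = 0.0222/0.0612 = 0.363 m/s; Fr₂ = V₂/√(g·y₂) = 0.468.
From the momentum equation (using Fr₂), y₁/y₂ = ½[√(1 + 8Fr₂²) − 1] = ½[√2.753 − 1] = 0.330.
y₁ = 0.330 × 0.0612 = 0.0202 m.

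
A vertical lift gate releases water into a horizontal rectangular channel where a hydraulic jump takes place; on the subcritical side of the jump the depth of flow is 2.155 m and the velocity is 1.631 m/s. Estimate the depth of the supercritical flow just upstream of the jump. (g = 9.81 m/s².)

Fr₂ = V₂/√(g·y₂) = 1.631/√(9.81×2.155) = 0.3547.
Applying the sequent-depth relation in reverse, y₁/y₂ = ½[√(1 + 8Fr₂²) − 1] = ½[√2.0067 − 1] = 0.2083.
y₁ = 0.2083 × 2.155 = 0.4488 m.

y₁ = 0.4488 m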